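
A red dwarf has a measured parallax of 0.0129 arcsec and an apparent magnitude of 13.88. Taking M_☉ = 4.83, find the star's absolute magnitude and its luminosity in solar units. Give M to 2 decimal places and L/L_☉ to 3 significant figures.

M ≈ 9.43; L/L_☉ ≈ 0.0144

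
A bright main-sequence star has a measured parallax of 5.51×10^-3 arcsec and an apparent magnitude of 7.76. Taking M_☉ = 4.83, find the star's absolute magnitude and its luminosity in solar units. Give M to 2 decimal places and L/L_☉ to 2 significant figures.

d = 1/p = 1/5.51×10^-3″ = 181.5 pc
M = m − 5 log₁₀ d + 5 = 7.76 − 5·2.2588 + 5 = 1.466
M − M_☉ = 1.466 − 4.83 = -3.364
L/L_☉ = 10^(−0.4 × -3.364) = 22.17

M ≈ 1.47; L/L_☉ ≈ 22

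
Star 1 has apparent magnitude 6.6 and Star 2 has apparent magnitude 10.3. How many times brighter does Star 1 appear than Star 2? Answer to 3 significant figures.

30.2

Magnitude difference = -3.7
Flux ratio = 10^(−0.4 Δm) = 10^(−0.4 × -3.7) = 10^1.480 = 30.20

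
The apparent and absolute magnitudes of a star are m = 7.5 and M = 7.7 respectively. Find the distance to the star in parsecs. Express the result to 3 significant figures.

d ≈ 9.12 pc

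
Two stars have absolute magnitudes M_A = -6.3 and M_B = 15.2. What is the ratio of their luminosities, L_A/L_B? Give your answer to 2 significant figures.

ΔM = M_A − M_B = -21.5
L_A/L_B = 10^(−0.4 ΔM) = 10^8.600 = 3.981×10^8

L_A/L_B ≈ 4.0×10^8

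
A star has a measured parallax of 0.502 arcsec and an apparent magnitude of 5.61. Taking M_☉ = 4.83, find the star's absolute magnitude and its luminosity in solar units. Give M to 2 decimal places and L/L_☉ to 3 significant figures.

M ≈ 9.11; L/L_☉ ≈ 0.0193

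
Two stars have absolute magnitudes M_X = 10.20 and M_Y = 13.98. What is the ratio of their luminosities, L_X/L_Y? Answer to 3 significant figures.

ΔM = M_X − M_Y = -3.78
L_X/L_Y = 10^(−0.4 ΔM) = 10^1.512 = 32.51

L_X/L_Y ≈ 32.5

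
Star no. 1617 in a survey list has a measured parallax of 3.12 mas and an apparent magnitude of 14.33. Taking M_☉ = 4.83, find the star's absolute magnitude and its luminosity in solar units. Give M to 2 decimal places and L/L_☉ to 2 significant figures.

M ≈ 6.80; L/L_☉ ≈ 0.16

d = 1/p = 1000/3.12 mas = 320.5 pc
M = m − 5 log₁₀ d + 5 = 14.33 − 5·2.5058 + 5 = 6.801
M − M_☉ = 6.801 − 4.83 = 1.971
L/L_☉ = 10^(−0.4 × 1.971) = 0.1628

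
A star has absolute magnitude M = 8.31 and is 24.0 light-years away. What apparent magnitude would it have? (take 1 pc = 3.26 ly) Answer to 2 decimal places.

d = 24.0 ly / 3.26 = 7.362 pc
m = M + 5 log₁₀ d − 5 = 8.31 + 5·0.8670 − 5 = 7.645

m ≈ 7.64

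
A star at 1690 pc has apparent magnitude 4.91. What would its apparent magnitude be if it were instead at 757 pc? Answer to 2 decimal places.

Flux ∝ 1/d², so Δm = 5 log₁₀(d₂/d₁) = 5 log₁₀(757/1690) = -1.744
m₂ = m₁ + Δm = 4.91 + (-1.744) = 3.166

m ≈ 3.17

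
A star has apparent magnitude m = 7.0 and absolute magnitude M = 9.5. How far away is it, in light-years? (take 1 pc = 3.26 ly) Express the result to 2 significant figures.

Distance modulus: m − M = 7.0 − (9.5) = -2.500
m − M = 5 log₁₀ d − 5
log₁₀ d = (m − M)/5 + 1 = 0.5000
d = 10^0.5000 = 3.162 pc
= 10.31 ly

d ≈ 10 ly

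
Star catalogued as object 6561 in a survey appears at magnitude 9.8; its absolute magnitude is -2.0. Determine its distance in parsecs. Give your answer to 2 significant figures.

μ = m − M = 11.800
m − M = 5 log₁₀ d − 5
log₁₀ d = (m − M)/5 + 1 = 3.3600
d = 10^3.3600 = 2291 pc

d ≈ 2300 pc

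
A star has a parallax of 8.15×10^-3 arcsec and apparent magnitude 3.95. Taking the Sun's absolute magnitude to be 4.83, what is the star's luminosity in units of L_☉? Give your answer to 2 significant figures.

d = 1/p = 1/8.15×10^-3″ = 122.7 pc
M = m − 5 log₁₀ d + 5 = 3.95 − 5·2.0888 + 5 = -1.494
M − M_☉ = -1.494 − 4.83 = -6.324
L/L_☉ = 10^(−0.4 × -6.324) = 338.6

L/L_☉ ≈ 340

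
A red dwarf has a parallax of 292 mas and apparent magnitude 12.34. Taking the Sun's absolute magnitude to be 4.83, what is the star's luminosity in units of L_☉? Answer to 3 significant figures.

d = 1/p = 1000/292 mas = 3.425 pc
M = m − 5 log₁₀ d + 5 = 12.34 − 5·0.5346 + 5 = 14.667
M − M_☉ = 14.667 − 4.83 = 9.837
L/L_☉ = 10^(−0.4 × 9.837) = 1.162×10^-4

L/L_☉ ≈ 1.16×10^-4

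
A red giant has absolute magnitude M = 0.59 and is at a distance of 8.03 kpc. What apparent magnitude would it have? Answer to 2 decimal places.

d = 8.03 kpc = 8030 pc
m = M + 5 log₁₀ d − 5 = 0.59 + 5·3.9047 − 5 = 15.114

m ≈ 15.11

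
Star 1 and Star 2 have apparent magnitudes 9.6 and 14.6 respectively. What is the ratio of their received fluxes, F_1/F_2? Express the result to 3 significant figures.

Δm = 9.6 − (14.6) = -5.0
Flux ratio = 10^(−0.4 Δm) = 10^(−0.4 × -5.0) = 10^2.000 = 100.0

F_1/F_2 ≈ 100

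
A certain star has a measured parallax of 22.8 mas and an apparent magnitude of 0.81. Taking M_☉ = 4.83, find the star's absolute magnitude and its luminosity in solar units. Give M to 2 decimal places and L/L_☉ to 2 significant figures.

d = 1/p = 1000/22.8 mas = 43.86 pc
M = m − 5 log₁₀ d + 5 = 0.81 − 5·1.6421 + 5 = -2.400
M − M_☉ = -2.400 − 4.83 = -7.230
L/L_☉ = 10^(−0.4 × -7.230) = 780.1

M ≈ -2.40; L/L_☉ ≈ 780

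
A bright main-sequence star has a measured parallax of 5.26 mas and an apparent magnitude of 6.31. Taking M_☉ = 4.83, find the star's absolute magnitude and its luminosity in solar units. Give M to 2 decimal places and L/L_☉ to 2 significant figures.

d = 1/p = 1000/5.26 mas = 190.1 pc
M = m − 5 log₁₀ d + 5 = 6.31 − 5·2.2790 + 5 = -0.085
M − M_☉ = -0.085 − 4.83 = -4.915
L/L_☉ = 10^(−0.4 × -4.915) = 92.48

M ≈ -0.09; L/L_☉ ≈ 92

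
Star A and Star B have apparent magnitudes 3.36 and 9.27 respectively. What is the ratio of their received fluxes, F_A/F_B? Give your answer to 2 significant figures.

F_A/F_B ≈ 230

Δm = 3.36 − (9.27) = -5.91
Flux ratio = 10^(−0.4 Δm) = 10^(−0.4 × -5.91) = 10^2.364 = 231.2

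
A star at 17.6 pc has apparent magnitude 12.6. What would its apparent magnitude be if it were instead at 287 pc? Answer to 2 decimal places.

m ≈ 18.66

Flux ∝ 1/d², so Δm = 5 log₁₀(d₂/d₁) = 5 log₁₀(287/17.6) = 6.062
m₂ = m₁ + Δm = 12.6 + (6.062) = 18.662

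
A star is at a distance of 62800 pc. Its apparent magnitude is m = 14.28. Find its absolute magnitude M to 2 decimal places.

5 log₁₀(d/10 pc) = 5 log₁₀(62800) − 5 = 18.990
M = m − 5 log₁₀(d/10) = 14.28 − 18.990 = -4.710

M ≈ -4.71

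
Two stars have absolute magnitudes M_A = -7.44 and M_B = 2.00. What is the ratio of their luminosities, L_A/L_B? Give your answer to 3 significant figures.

L_A/L_B ≈ 5970

ΔM = M_A − M_B = -9.44
L_A/L_B = 10^(−0.4 ΔM) = 10^3.776 = 5970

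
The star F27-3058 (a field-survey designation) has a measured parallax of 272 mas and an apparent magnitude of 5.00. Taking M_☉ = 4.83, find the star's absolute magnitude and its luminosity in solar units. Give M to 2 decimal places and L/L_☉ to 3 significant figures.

d = 1/p = 1000/272 mas = 3.676 pc
M = m − 5 log₁₀ d + 5 = 5.00 − 5·0.5654 + 5 = 7.173
M − M_☉ = 7.173 − 4.83 = 2.343
L/L_☉ = 10^(−0.4 × 2.343) = 0.1156

M ≈ 7.17; L/L_☉ ≈ 0.116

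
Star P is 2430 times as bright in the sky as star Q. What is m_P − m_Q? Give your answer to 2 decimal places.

Pogson: Δm = −2.5 log₁₀(ratio) = −2.5 log₁₀(2430) = −2.5 × 3.3856 = -8.464
Star P is brighter, so it has the smaller magnitude: the difference is negative.

m_P − m_Q ≈ -8.46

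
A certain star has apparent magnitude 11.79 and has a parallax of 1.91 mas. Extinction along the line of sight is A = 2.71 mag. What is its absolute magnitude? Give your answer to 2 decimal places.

p = 1.91 mas = 1.91×10^-3″ → d = 1/p = 523.6 pc
5 log₁₀(d/10 pc) = 5 log₁₀(523.6) − 5 = 8.595
M = m − 5 log₁₀(d/10) − A = 11.79 − 8.595 − 2.71 = 0.485

M ≈ 0.49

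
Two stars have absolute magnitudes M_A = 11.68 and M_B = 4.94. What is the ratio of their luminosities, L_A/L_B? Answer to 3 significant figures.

L_A/L_B ≈ 2.01×10^-3

ΔM = M_A − M_B = 6.74
L_A/L_B = 10^(−0.4 ΔM) = 10^-2.696 = 2.014×10^-3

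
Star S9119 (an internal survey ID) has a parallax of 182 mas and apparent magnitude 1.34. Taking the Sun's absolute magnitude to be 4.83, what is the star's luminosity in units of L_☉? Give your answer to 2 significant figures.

d = 1/p = 1000/182 mas = 5.495 pc
M = m − 5 log₁₀ d + 5 = 1.34 − 5·0.7399 + 5 = 2.640
M − M_☉ = 2.640 − 4.83 = -2.190
L/L_☉ = 10^(−0.4 × -2.190) = 7.514

L/L_☉ ≈ 7.5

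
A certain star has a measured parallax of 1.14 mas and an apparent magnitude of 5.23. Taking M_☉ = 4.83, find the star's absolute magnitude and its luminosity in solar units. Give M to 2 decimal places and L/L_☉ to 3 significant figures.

M ≈ -4.49; L/L_☉ ≈ 5320

d = 1/p = 1000/1.14 mas = 877.2 pc
M = m − 5 log₁₀ d + 5 = 5.23 − 5·2.9431 + 5 = -4.485
M − M_☉ = -4.485 − 4.83 = -9.315
L/L_☉ = 10^(−0.4 × -9.315) = 5323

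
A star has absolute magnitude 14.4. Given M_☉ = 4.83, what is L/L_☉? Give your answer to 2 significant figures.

L/L_☉ ≈ 1.5×10^-4

M − M_☉ = 14.4 − 4.83 = 9.570
L/L_☉ = 10^(−0.4 (M − M_☉)) = 10^-3.828 = 1.486×10^-4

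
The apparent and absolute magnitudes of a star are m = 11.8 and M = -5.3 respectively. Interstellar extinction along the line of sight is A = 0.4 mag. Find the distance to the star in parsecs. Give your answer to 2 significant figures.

m − M = 5 log₁₀(d/10 pc) + A  ⇒  11.8 − (-5.3) − 0.4 = 5 log₁₀(d/10)
16.700 = 5 log₁₀(d/10)
log₁₀ d = (m − M − A)/5 + 1 = 4.3400
d = 10^4.3400 = 21880 pc

d ≈ 22000 pc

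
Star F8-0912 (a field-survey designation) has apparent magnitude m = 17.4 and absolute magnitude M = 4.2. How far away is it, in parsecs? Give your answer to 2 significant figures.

Distance modulus: m − M = 17.4 − (4.2) = 13.200
m − M = 5 log₁₀ d − 5
log₁₀ d = (m − M)/5 + 1 = 3.6400
d = 10^3.6400 = 4365 pc

d ≈ 4400 pc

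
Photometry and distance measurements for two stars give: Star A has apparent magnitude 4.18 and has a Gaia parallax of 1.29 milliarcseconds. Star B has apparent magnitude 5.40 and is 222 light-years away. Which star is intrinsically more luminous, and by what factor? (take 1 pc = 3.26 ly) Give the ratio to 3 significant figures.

Star A is more luminous, by a factor of 399.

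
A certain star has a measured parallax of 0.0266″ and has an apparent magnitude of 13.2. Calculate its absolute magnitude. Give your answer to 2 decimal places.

M ≈ 10.32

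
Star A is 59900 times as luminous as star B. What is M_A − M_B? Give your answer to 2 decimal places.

M_A − M_B ≈ -11.94

Pogson: ΔM = −2.5 log₁₀(ratio) = −2.5 log₁₀(59900) = −2.5 × 4.7774 = -11.944
Star A is brighter, so it has the smaller magnitude: the difference is negative.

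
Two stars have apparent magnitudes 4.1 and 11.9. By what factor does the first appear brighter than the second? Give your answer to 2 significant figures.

1300

Magnitude difference = -7.8
Flux ratio = 10^(−0.4 Δm) = 10^(−0.4 × -7.8) = 10^3.120 = 1318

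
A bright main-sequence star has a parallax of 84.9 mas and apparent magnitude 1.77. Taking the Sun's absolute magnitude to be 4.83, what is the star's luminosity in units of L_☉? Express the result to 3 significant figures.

d = 1/p = 1000/84.9 mas = 11.78 pc
M = m − 5 log₁₀ d + 5 = 1.77 − 5·1.0711 + 5 = 1.415
M − M_☉ = 1.415 − 4.83 = -3.415
L/L_☉ = 10^(−0.4 × -3.415) = 23.24

L/L_☉ ≈ 23.2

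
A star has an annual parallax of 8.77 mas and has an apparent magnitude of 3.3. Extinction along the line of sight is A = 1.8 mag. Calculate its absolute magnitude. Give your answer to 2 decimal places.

p = 8.77 mas = 8.77×10^-3″ → d = 1/p = 114.0 pc
5 log₁₀(d/10 pc) = 5 log₁₀(114.0) − 5 = 5.285
M = m − 5 log₁₀(d/10) − A = 3.3 − 5.285 − 1.8 = -3.785

M ≈ -3.79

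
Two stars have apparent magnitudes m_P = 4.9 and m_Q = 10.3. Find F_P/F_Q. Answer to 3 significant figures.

Δm = 4.9 − (10.3) = -5.4
Flux ratio = 10^(−0.4 Δm) = 10^(−0.4 × -5.4) = 10^2.160 = 144.5

F_P/F_Q ≈ 145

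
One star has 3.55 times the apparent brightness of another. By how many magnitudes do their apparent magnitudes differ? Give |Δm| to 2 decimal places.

Pogson: Δm = −2.5 log₁₀(ratio) = −2.5 log₁₀(3.55) = −2.5 × 0.5502 = -1.376

|Δm| ≈ 1.38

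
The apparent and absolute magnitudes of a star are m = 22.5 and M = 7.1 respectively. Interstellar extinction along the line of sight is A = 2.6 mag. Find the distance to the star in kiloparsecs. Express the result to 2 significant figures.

d ≈ 3.6 kpc

m − M = 5 log₁₀(d/10 pc) + A  ⇒  22.5 − (7.1) − 2.6 = 5 log₁₀(d/10)
12.800 = 5 log₁₀(d/10)
log₁₀ d = (m − M − A)/5 + 1 = 3.5600
d = 10^3.5600 = 3631 pc
= 3.631 kpc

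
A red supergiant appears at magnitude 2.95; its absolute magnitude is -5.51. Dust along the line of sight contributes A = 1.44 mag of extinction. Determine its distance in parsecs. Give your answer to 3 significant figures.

m − M = 5 log₁₀(d/10 pc) + A  ⇒  2.95 − (-5.51) − 1.44 = 5 log₁₀(d/10)
7.020 = 5 log₁₀(d/10)
log₁₀ d = (m − M − A)/5 + 1 = 2.4040
d = 10^2.4040 = 253.5 pc

d ≈ 254 pc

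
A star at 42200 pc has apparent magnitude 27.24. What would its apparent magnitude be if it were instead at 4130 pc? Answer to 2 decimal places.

m ≈ 22.19

Flux ∝ 1/d², so Δm = 5 log₁₀(d₂/d₁) = 5 log₁₀(4130/42200) = -5.047
m₂ = m₁ + Δm = 27.24 + (-5.047) = 22.193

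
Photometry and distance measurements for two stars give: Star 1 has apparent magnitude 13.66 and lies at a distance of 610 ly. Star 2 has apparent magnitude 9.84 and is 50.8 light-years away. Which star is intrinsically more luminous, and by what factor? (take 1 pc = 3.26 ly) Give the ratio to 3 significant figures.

Star 1: d = 610 ly / 3.26 = 187.1 pc
Star 1: M = m − 5 log₁₀ d + 5 = 13.66 − 5·2.2721 + 5 = 7.299
Star 2: d = 50.8 ly / 3.26 = 15.58 pc
Star 2: M = m − 5 log₁₀ d + 5 = 9.84 − 5·1.1926 + 5 = 8.877
ΔM = M_1 − M_2 = 7.299 − (8.877) = -1.577; smaller M is more luminous → Star 1.
L ratio = 10^(0.4 |ΔM|) = 10^0.631 = 4.275

Star 1 is more luminous, by a factor of 4.27.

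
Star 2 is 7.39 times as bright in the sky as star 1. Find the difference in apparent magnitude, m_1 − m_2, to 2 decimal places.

Pogson: Δm = −2.5 log₁₀(ratio) = −2.5 log₁₀(7.39) = −2.5 × 0.8686 = -2.172
Star 2 is brighter so has the smaller magnitude: m_1 − m_2 is positive.

m_1 − m_2 ≈ 2.17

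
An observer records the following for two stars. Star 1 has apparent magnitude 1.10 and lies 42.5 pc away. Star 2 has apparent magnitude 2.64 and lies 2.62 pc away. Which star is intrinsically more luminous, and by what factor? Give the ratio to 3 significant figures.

Star 1 is more luminous, by a factor of 1090.

Star 1: M = m − 5 log₁₀ d + 5 = 1.10 − 5·1.6284 + 5 = -2.042
Star 2: M = m − 5 log₁₀ d + 5 = 2.64 − 5·0.4183 + 5 = 5.548
ΔM = M_1 − M_2 = -2.042 − (5.548) = -7.590; smaller M is more luminous → Star 1.
L ratio = 10^(0.4 |ΔM|) = 10^3.036 = 1087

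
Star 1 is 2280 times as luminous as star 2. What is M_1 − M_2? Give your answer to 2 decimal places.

M_1 − M_2 ≈ -8.39

Pogson: ΔM = −2.5 log₁₀(ratio) = −2.5 log₁₀(2280) = −2.5 × 3.3579 = -8.395
Star 1 is brighter, so it has the smaller magnitude: the difference is negative.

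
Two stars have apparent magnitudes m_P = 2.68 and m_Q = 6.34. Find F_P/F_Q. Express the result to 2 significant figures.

F_P/F_Q ≈ 29

Magnitude difference = -3.66
Flux ratio = 10^(−0.4 Δm) = 10^(−0.4 × -3.66) = 10^1.464 = 29.11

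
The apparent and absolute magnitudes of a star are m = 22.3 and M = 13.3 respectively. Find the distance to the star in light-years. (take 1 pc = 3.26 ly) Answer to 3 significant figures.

d ≈ 2060 ly

Distance modulus: m − M = 22.3 − (13.3) = 9.000
m − M = 5 log₁₀ d − 5
log₁₀ d = (m − M)/5 + 1 = 2.8000
d = 10^2.8000 = 631.0 pc
= 2057 ly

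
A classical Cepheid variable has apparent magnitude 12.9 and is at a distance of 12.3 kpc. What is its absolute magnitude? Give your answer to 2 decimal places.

d = 12.3 kpc = 12300 pc
5 log₁₀(d/10 pc) = 5 log₁₀(12300) − 5 = 15.450
M = m − 5 log₁₀(d/10) = 12.9 − 15.450 = -2.550

M ≈ -2.55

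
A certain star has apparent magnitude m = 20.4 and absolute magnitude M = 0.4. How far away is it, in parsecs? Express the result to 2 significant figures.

μ = m − M = 20.000
m − M = 5 log₁₀ d − 5
log₁₀ d = (m − M)/5 + 1 = 5.0000
d = 10^5.0000 = 100000 pc

d ≈ 100000 pc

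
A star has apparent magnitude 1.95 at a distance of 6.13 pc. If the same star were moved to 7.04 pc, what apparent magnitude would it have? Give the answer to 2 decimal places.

m ≈ 2.25

Flux ∝ 1/d², so Δm = 5 log₁₀(d₂/d₁) = 5 log₁₀(7.04/6.13) = 0.301
m₂ = m₁ + Δm = 1.95 + (0.301) = 2.251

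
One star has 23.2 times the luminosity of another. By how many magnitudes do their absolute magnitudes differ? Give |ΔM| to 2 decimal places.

Pogson: ΔM = −2.5 log₁₀(ratio) = −2.5 log₁₀(23.2) = −2.5 × 1.3655 = -3.414

|ΔM| ≈ 3.41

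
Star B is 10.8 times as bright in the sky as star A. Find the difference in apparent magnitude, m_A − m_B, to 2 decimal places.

m_A − m_B ≈ 2.58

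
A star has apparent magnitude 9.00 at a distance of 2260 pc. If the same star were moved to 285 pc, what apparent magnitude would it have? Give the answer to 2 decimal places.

m ≈ 4.50

Flux ∝ 1/d², so Δm = 5 log₁₀(d₂/d₁) = 5 log₁₀(285/2260) = -4.496
m₂ = m₁ + Δm = 9.00 + (-4.496) = 4.504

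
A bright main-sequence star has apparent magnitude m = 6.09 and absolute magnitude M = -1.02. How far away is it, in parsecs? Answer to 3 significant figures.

d ≈ 264 pc

μ = m − M = 7.110
m − M = 5 log₁₀ d − 5
log₁₀ d = (m − M)/5 + 1 = 2.4220
d = 10^2.4220 = 264.2 pc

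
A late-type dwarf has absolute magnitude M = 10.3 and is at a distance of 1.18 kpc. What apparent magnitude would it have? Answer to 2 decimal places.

d = 1.18 kpc = 1180 pc
m = M + 5 log₁₀ d − 5 = 10.3 + 5·3.0719 − 5 = 20.659

m ≈ 20.66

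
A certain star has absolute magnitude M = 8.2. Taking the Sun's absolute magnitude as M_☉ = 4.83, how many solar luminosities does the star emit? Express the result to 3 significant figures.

M − M_☉ = 8.2 − 4.83 = 3.370
L/L_☉ = 10^(−0.4 (M − M_☉)) = 10^-1.348 = 0.04487

L/L_☉ ≈ 0.0449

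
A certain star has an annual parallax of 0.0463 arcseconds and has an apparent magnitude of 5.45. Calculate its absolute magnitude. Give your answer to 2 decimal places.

d = 1/p = 1/0.0463″ = 21.60 pc
5 log₁₀(d/10 pc) = 5 log₁₀(21.60) − 5 = 1.672
M = m − 5 log₁₀(d/10) = 5.45 − 1.672 = 3.778

M ≈ 3.78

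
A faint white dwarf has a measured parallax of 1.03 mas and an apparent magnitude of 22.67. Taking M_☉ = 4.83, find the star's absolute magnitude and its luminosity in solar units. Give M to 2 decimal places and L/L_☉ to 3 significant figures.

M ≈ 12.73; L/L_☉ ≈ 6.89×10^-4

d = 1/p = 1000/1.03 mas = 970.9 pc
M = m − 5 log₁₀ d + 5 = 22.67 − 5·2.9872 + 5 = 12.734
M − M_☉ = 12.734 − 4.83 = 7.904
L/L_☉ = 10^(−0.4 × 7.904) = 6.892×10^-4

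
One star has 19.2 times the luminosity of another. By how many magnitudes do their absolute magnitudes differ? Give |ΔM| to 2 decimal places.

|ΔM| ≈ 3.21

Pogson: ΔM = −2.5 log₁₀(ratio) = −2.5 log₁₀(19.2) = −2.5 × 1.2833 = -3.208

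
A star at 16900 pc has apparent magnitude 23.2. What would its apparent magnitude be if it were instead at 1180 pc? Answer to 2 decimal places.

m ≈ 17.42

Flux ∝ 1/d², so Δm = 5 log₁₀(d₂/d₁) = 5 log₁₀(1180/16900) = -5.780
m₂ = m₁ + Δm = 23.2 + (-5.780) = 17.420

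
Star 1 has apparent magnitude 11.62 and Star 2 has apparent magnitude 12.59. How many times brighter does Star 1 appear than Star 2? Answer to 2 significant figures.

2.4

Magnitude difference = -0.97
Flux ratio = 10^(−0.4 Δm) = 10^(−0.4 × -0.97) = 10^0.388 = 2.443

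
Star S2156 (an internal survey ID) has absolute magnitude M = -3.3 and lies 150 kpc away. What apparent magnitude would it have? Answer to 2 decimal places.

m ≈ 17.58

d = 150 kpc = 150000 pc
m = M + 5 log₁₀ d − 5 = -3.3 + 5·5.1761 − 5 = 17.580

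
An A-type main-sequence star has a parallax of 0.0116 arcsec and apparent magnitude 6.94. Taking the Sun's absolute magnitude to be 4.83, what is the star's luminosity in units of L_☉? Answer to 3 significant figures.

L/L_☉ ≈ 10.6

d = 1/p = 1/0.0116″ = 86.21 pc
M = m − 5 log₁₀ d + 5 = 6.94 − 5·1.9355 + 5 = 2.262
M − M_☉ = 2.262 − 4.83 = -2.568
L/L_☉ = 10^(−0.4 × -2.568) = 10.64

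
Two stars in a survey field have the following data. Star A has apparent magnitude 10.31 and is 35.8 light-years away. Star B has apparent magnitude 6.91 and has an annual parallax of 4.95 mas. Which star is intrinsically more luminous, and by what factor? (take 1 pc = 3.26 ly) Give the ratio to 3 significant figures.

Star A: d = 35.8 ly / 3.26 = 10.98 pc
Star A: M = m − 5 log₁₀ d + 5 = 10.31 − 5·1.0407 + 5 = 10.107
Star B: p = 4.95 mas = 4.95×10^-3″ → d = 1/p = 202.0 pc
Star B: M = m − 5 log₁₀ d + 5 = 6.91 − 5·2.3054 + 5 = 0.383
ΔM = M_A − M_B = 10.107 − (0.383) = 9.724; smaller M is more luminous → Star B.
L ratio = 10^(0.4 |ΔM|) = 10^3.889 = 7753

Star B is more luminous, by a factor of 7750.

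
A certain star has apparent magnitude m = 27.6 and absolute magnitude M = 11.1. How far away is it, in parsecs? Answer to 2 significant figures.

d ≈ 20000 pc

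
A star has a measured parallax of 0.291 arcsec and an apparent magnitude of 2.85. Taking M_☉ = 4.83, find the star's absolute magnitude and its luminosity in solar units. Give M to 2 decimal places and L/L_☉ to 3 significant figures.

M ≈ 5.17; L/L_☉ ≈ 0.731

d = 1/p = 1/0.291″ = 3.436 pc
M = m − 5 log₁₀ d + 5 = 2.85 − 5·0.5361 + 5 = 5.169
M − M_☉ = 5.169 − 4.83 = 0.339
L/L_☉ = 10^(−0.4 × 0.339) = 0.7315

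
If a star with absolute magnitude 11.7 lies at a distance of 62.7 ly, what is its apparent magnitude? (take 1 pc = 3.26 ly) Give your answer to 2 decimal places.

m ≈ 13.12

d = 62.7 ly / 3.26 = 19.23 pc
m = M + 5 log₁₀ d − 5 = 11.7 + 5·1.2840 − 5 = 13.120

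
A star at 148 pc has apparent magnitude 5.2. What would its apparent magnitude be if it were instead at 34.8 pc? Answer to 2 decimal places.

Flux ∝ 1/d², so Δm = 5 log₁₀(d₂/d₁) = 5 log₁₀(34.8/148) = -3.143
m₂ = m₁ + Δm = 5.2 + (-3.143) = 2.057

m ≈ 2.06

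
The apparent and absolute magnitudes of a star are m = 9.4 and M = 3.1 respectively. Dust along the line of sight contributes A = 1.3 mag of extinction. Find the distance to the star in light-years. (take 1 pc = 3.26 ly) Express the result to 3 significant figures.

d ≈ 326 ly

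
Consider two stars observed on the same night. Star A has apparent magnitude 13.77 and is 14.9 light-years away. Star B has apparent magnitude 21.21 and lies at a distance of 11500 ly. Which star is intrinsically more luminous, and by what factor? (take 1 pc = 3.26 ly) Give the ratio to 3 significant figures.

Star B is more luminous, by a factor of 630.

Star A: d = 14.9 ly / 3.26 = 4.571 pc
Star A: M = m − 5 log₁₀ d + 5 = 13.77 − 5·0.6600 + 5 = 15.470
Star B: d = 11500 ly / 3.26 = 3528 pc
Star B: M = m − 5 log₁₀ d + 5 = 21.21 − 5·3.5475 + 5 = 8.473
ΔM = M_A − M_B = 15.470 − (8.473) = 6.998; smaller M is more luminous → Star B.
L ratio = 10^(0.4 |ΔM|) = 10^2.799 = 629.5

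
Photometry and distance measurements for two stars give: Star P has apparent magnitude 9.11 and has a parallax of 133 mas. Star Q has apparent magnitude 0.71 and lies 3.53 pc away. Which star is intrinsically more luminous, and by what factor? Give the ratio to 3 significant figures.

Star Q is more luminous, by a factor of 505.

Star P: p = 133 mas = 0.133″ → d = 1/p = 7.519 pc
Star P: M = m − 5 log₁₀ d + 5 = 9.11 − 5·0.8761 + 5 = 9.729
Star Q: M = m − 5 log₁₀ d + 5 = 0.71 − 5·0.5478 + 5 = 2.971
ΔM = M_P − M_Q = 9.729 − (2.971) = 6.758; smaller M is more luminous → Star Q.
L ratio = 10^(0.4 |ΔM|) = 10^2.703 = 505.0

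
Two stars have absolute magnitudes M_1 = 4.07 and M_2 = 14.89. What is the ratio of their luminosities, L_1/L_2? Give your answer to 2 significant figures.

L_1/L_2 ≈ 21000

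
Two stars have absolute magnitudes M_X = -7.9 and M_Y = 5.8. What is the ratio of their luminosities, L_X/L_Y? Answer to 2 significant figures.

ΔM = M_X − M_Y = -13.7
L_X/L_Y = 10^(−0.4 ΔM) = 10^5.480 = 302000

L_X/L_Y ≈ 300000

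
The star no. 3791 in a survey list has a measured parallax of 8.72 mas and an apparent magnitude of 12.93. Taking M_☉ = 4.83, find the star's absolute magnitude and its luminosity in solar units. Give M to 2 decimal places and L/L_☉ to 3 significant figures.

d = 1/p = 1000/8.72 mas = 114.7 pc
M = m − 5 log₁₀ d + 5 = 12.93 − 5·2.0595 + 5 = 7.633
M − M_☉ = 7.633 − 4.83 = 2.803
L/L_☉ = 10^(−0.4 × 2.803) = 0.07568

M ≈ 7.63; L/L_☉ ≈ 0.0757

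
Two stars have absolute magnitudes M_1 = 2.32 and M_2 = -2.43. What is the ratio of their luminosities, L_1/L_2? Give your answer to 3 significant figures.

L_1/L_2 ≈ 0.0126

ΔM = M_1 − M_2 = 4.75
L_1/L_2 = 10^(−0.4 ΔM) = 10^-1.900 = 0.01259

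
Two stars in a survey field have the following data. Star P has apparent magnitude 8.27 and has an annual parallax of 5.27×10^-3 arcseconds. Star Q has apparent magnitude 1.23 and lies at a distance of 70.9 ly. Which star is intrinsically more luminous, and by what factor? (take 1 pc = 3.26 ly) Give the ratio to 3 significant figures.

Star P: d = 1/p = 1/5.27×10^-3″ = 189.8 pc
Star P: M = m − 5 log₁₀ d + 5 = 8.27 − 5·2.2782 + 5 = 1.879
Star Q: d = 70.9 ly / 3.26 = 21.75 pc
Star Q: M = m − 5 log₁₀ d + 5 = 1.23 − 5·1.3374 + 5 = -0.457
ΔM = M_P − M_Q = 1.879 − (-0.457) = 2.336; smaller M is more luminous → Star Q.
L ratio = 10^(0.4 |ΔM|) = 10^0.934 = 8.600

Star Q is more luminous, by a factor of 8.60.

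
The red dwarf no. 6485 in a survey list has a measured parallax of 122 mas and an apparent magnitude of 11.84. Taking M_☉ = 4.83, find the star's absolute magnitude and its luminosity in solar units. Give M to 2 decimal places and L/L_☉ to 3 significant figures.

d = 1/p = 1000/122 mas = 8.197 pc
M = m − 5 log₁₀ d + 5 = 11.84 − 5·0.9136 + 5 = 12.272
M − M_☉ = 12.272 − 4.83 = 7.442
L/L_☉ = 10^(−0.4 × 7.442) = 1.055×10^-3

M ≈ 12.27; L/L_☉ ≈ 1.06×10^-3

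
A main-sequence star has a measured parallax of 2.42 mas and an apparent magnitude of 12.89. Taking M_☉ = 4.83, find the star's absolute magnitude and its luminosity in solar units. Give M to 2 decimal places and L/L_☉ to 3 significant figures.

M ≈ 4.81; L/L_☉ ≈ 1.02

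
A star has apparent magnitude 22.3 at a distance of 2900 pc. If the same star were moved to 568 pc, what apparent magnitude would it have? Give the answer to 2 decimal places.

Flux ∝ 1/d², so Δm = 5 log₁₀(d₂/d₁) = 5 log₁₀(568/2900) = -3.540
m₂ = m₁ + Δm = 22.3 + (-3.540) = 18.760

m ≈ 18.76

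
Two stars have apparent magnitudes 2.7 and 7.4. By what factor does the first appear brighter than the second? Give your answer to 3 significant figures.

75.9

Δm = 2.7 − (7.4) = -4.7
Flux ratio = 10^(−0.4 Δm) = 10^(−0.4 × -4.7) = 10^1.880 = 75.86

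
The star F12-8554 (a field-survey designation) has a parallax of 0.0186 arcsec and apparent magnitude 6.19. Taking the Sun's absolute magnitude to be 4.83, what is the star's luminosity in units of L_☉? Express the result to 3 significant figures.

L/L_☉ ≈ 8.26

d = 1/p = 1/0.0186″ = 53.76 pc
M = m − 5 log₁₀ d + 5 = 6.19 − 5·1.7305 + 5 = 2.538
M − M_☉ = 2.538 − 4.83 = -2.292
L/L_☉ = 10^(−0.4 × -2.292) = 8.260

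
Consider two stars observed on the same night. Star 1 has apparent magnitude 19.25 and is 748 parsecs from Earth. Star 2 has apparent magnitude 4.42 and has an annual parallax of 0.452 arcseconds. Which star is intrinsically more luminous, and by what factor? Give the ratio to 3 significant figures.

Star 1: M = m − 5 log₁₀ d + 5 = 19.25 − 5·2.8739 + 5 = 9.880
Star 2: d = 1/p = 1/0.452″ = 2.212 pc
Star 2: M = m − 5 log₁₀ d + 5 = 4.42 − 5·0.3449 + 5 = 7.696
ΔM = M_1 − M_2 = 9.880 − (7.696) = 2.185; smaller M is more luminous → Star 2.
L ratio = 10^(0.4 |ΔM|) = 10^0.874 = 7.480

Star 2 is more luminous, by a factor of 7.48.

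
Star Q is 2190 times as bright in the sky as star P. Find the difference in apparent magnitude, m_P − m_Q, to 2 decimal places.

m_P − m_Q ≈ 8.35

Pogson: Δm = −2.5 log₁₀(ratio) = −2.5 log₁₀(2190) = −2.5 × 3.3404 = -8.351
Star Q is brighter so has the smaller magnitude: m_P − m_Q is positive.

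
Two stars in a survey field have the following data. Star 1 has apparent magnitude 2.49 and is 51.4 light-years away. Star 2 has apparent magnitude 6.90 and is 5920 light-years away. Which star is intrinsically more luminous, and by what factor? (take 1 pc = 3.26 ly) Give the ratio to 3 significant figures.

Star 2 is more luminous, by a factor of 228.

Star 1: d = 51.4 ly / 3.26 = 15.77 pc
Star 1: M = m − 5 log₁₀ d + 5 = 2.49 − 5·1.1977 + 5 = 1.501
Star 2: d = 5920 ly / 3.26 = 1816 pc
Star 2: M = m − 5 log₁₀ d + 5 = 6.90 − 5·3.2591 + 5 = -4.396
ΔM = M_1 − M_2 = 1.501 − (-4.396) = 5.897; smaller M is more luminous → Star 2.
L ratio = 10^(0.4 |ΔM|) = 10^2.359 = 228.4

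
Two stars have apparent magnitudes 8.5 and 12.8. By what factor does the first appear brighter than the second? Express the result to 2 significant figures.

52

Δm = 8.5 − (12.8) = -4.3
Flux ratio = 10^(−0.4 Δm) = 10^(−0.4 × -4.3) = 10^1.720 = 52.48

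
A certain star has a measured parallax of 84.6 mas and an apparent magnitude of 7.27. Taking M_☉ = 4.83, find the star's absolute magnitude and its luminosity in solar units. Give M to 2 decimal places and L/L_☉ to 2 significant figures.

M ≈ 6.91; L/L_☉ ≈ 0.15

d = 1/p = 1000/84.6 mas = 11.82 pc
M = m − 5 log₁₀ d + 5 = 7.27 − 5·1.0726 + 5 = 6.907
M − M_☉ = 6.907 − 4.83 = 2.077
L/L_☉ = 10^(−0.4 × 2.077) = 0.1477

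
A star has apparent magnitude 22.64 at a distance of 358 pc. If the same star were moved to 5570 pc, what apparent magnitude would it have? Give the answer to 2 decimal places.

Flux ∝ 1/d², so Δm = 5 log₁₀(d₂/d₁) = 5 log₁₀(5570/358) = 5.960
m₂ = m₁ + Δm = 22.64 + (5.960) = 28.600

m ≈ 28.60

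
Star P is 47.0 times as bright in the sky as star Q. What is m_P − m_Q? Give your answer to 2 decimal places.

m_P − m_Q ≈ -4.18

Pogson: Δm = −2.5 log₁₀(ratio) = −2.5 log₁₀(47.0) = −2.5 × 1.6721 = -4.180
Star P is brighter, so it has the smaller magnitude: the difference is negative.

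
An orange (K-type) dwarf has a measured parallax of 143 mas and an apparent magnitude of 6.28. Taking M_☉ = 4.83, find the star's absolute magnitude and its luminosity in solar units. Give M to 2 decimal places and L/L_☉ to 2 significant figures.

d = 1/p = 1000/143 mas = 6.993 pc
M = m − 5 log₁₀ d + 5 = 6.28 − 5·0.8447 + 5 = 7.057
M − M_☉ = 7.057 − 4.83 = 2.227
L/L_☉ = 10^(−0.4 × 2.227) = 0.1286

M ≈ 7.06; L/L_☉ ≈ 0.13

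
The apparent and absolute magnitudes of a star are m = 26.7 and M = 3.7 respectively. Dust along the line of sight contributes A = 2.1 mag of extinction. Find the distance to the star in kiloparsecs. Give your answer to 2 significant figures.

m − M = 5 log₁₀(d/10 pc) + A  ⇒  26.7 − (3.7) − 2.1 = 5 log₁₀(d/10)
20.900 = 5 log₁₀(d/10)
log₁₀ d = (m − M − A)/5 + 1 = 5.1800
d = 10^5.1800 = 151400 pc
= 151.4 kpc

d ≈ 150 kpc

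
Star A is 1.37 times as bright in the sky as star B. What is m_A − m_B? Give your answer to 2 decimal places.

m_A − m_B ≈ -0.34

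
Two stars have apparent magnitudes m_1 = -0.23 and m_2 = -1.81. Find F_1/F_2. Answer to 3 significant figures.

F_1/F_2 ≈ 0.233

Magnitude difference = 1.58
Flux ratio = 10^(−0.4 Δm) = 10^(−0.4 × 1.58) = 10^-0.632 = 0.2333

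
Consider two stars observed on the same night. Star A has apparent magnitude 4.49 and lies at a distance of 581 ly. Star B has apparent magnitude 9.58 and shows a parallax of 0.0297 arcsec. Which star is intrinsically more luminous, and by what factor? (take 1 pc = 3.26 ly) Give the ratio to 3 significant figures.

Star A: d = 581 ly / 3.26 = 178.2 pc
Star A: M = m − 5 log₁₀ d + 5 = 4.49 − 5·2.2510 + 5 = -1.765
Star B: d = 1/p = 1/0.0297″ = 33.67 pc
Star B: M = m − 5 log₁₀ d + 5 = 9.58 − 5·1.5272 + 5 = 6.944
ΔM = M_A − M_B = -1.765 − (6.944) = -8.709; smaller M is more luminous → Star A.
L ratio = 10^(0.4 |ΔM|) = 10^3.483 = 3044

Star A is more luminous, by a factor of 3040.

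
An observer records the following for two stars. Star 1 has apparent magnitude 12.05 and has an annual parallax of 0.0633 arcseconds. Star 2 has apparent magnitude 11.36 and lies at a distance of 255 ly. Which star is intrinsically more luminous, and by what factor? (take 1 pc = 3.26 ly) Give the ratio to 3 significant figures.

Star 2 is more luminous, by a factor of 46.3.

Star 1: d = 1/p = 1/0.0633″ = 15.80 pc
Star 1: M = m − 5 log₁₀ d + 5 = 12.05 − 5·1.1986 + 5 = 11.057
Star 2: d = 255 ly / 3.26 = 78.22 pc
Star 2: M = m − 5 log₁₀ d + 5 = 11.36 − 5·1.8933 + 5 = 6.893
ΔM = M_1 − M_2 = 11.057 − (6.893) = 4.164; smaller M is more luminous → Star 2.
L ratio = 10^(0.4 |ΔM|) = 10^1.665 = 46.29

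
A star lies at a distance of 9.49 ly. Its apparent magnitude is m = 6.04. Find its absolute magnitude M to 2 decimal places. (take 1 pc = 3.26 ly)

M ≈ 8.72

d = 9.49 ly / 3.26 = 2.911 pc
5 log₁₀(d/10 pc) = 5 log₁₀(2.911) − 5 = -2.680
M = m − 5 log₁₀(d/10) = 6.04 + 2.680 = 8.720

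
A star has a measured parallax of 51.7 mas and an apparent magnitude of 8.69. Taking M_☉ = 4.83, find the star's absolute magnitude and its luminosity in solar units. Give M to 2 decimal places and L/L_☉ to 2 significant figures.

M ≈ 7.26; L/L_☉ ≈ 0.11

d = 1/p = 1000/51.7 mas = 19.34 pc
M = m − 5 log₁₀ d + 5 = 8.69 − 5·1.2865 + 5 = 7.257
M − M_☉ = 7.257 − 4.83 = 2.427
L/L_☉ = 10^(−0.4 × 2.427) = 0.1069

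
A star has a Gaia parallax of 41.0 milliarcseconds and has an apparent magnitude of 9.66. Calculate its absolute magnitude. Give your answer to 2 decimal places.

M ≈ 7.72

p = 41.0 mas = 0.0410″ → d = 1/p = 24.39 pc
5 log₁₀(d/10 pc) = 5 log₁₀(24.39) − 5 = 1.936
M = m − 5 log₁₀(d/10) = 9.66 − 1.936 = 7.724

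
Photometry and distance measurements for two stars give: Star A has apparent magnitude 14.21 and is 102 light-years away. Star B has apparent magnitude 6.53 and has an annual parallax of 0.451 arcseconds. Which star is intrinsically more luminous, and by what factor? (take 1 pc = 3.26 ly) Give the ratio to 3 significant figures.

Star A: d = 102 ly / 3.26 = 31.29 pc
Star A: M = m − 5 log₁₀ d + 5 = 14.21 − 5·1.4954 + 5 = 11.733
Star B: d = 1/p = 1/0.451″ = 2.217 pc
Star B: M = m − 5 log₁₀ d + 5 = 6.53 − 5·0.3458 + 5 = 9.801
ΔM = M_A − M_B = 11.733 − (9.801) = 1.932; smaller M is more luminous → Star B.
L ratio = 10^(0.4 |ΔM|) = 10^0.773 = 5.928

Star B is more luminous, by a factor of 5.93.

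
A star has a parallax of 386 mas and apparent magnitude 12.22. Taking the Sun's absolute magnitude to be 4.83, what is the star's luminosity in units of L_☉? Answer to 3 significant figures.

L/L_☉ ≈ 7.43×10^-5

d = 1/p = 1000/386 mas = 2.591 pc
M = m − 5 log₁₀ d + 5 = 12.22 − 5·0.4134 + 5 = 15.153
M − M_☉ = 15.153 − 4.83 = 10.323
L/L_☉ = 10^(−0.4 × 10.323) = 7.427×10^-5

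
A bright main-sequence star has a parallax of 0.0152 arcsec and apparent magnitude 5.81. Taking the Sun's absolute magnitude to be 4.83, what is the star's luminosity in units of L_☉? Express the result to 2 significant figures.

d = 1/p = 1/0.0152″ = 65.79 pc
M = m − 5 log₁₀ d + 5 = 5.81 − 5·1.8182 + 5 = 1.719
M − M_☉ = 1.719 − 4.83 = -3.111
L/L_☉ = 10^(−0.4 × -3.111) = 17.55

L/L_☉ ≈ 18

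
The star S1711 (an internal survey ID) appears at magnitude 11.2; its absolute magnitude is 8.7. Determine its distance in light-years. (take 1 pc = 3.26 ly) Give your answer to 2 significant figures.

Distance modulus: m − M = 11.2 − (8.7) = 2.500
m − M = 5 log₁₀ d − 5
log₁₀ d = (m − M)/5 + 1 = 1.5000
d = 10^1.5000 = 31.62 pc
= 103.1 ly

d ≈ 100 ly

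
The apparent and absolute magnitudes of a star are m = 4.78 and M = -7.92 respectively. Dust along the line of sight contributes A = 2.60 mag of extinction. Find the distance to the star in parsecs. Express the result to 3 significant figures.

d ≈ 1050 pc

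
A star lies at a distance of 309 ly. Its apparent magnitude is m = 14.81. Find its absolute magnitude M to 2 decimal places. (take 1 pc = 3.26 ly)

d = 309 ly / 3.26 = 94.79 pc
5 log₁₀(d/10 pc) = 5 log₁₀(94.79) − 5 = 4.884
M = m − 5 log₁₀(d/10) = 14.81 − 4.884 = 9.926

M ≈ 9.93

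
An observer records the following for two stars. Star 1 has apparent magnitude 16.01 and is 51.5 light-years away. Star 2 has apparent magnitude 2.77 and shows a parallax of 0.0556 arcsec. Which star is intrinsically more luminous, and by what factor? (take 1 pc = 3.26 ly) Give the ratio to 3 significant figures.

Star 2 is more luminous, by a factor of 256000.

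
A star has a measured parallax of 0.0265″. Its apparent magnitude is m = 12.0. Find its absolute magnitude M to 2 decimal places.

M ≈ 9.12

d = 1/p = 1/0.0265″ = 37.74 pc
5 log₁₀(d/10 pc) = 5 log₁₀(37.74) − 5 = 2.884
M = m − 5 log₁₀(d/10) = 12.0 − 2.884 = 9.116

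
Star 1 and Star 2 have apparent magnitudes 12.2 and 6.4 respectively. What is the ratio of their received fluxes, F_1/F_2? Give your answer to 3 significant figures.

F_1/F_2 ≈ 4.79×10^-3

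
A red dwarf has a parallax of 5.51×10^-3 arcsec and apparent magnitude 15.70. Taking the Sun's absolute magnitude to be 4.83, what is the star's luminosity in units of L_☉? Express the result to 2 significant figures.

L/L_☉ ≈ 0.015

d = 1/p = 1/5.51×10^-3″ = 181.5 pc
M = m − 5 log₁₀ d + 5 = 15.70 − 5·2.2588 + 5 = 9.406
M − M_☉ = 9.406 − 4.83 = 4.576
L/L_☉ = 10^(−0.4 × 4.576) = 0.01478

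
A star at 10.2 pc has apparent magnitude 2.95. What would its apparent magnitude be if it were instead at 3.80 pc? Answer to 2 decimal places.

m ≈ 0.81

Flux ∝ 1/d², so Δm = 5 log₁₀(d₂/d₁) = 5 log₁₀(3.80/10.2) = -2.144
m₂ = m₁ + Δm = 2.95 + (-2.144) = 0.806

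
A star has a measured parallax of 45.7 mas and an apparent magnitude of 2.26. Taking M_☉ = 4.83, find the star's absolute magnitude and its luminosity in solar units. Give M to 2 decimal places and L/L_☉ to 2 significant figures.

M ≈ 0.56; L/L_☉ ≈ 51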